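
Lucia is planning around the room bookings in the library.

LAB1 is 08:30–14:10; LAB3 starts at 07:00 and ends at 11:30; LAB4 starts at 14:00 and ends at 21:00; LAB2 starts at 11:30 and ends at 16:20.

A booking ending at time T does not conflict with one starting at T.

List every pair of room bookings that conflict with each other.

LAB1 & LAB2, LAB1 & LAB3, LAB1 & LAB4, LAB2 & LAB4

Sorted by start: LAB3, LAB1, LAB2, LAB4.
LAB1 starts before LAB3 ends → LAB3 and LAB1 overlap.
LAB2 starts exactly when LAB3 ends (back-to-back, no overlap); LAB3 is clear from here.
LAB2 starts before LAB1 ends → LAB1 and LAB2 overlap.
LAB4 starts before LAB1 ends → LAB1 and LAB4 overlap.
LAB4 starts before LAB2 ends → LAB2 and LAB4 overlap.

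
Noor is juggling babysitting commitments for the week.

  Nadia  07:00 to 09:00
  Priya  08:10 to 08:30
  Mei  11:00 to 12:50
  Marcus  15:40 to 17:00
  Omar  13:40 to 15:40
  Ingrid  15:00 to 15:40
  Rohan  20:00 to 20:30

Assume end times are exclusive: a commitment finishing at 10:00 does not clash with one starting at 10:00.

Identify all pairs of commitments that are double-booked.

Ingrid & Omar, Nadia & Priya

Sorted by start: Nadia, Priya, Mei, Omar, Ingrid, Marcus, Rohan.
Priya starts before Nadia ends → Nadia and Priya overlap.
Mei starts after Nadia ends; Nadia is clear from here.
Mei starts after Priya ends; Priya is clear from here.
Omar starts after Mei ends; Mei is clear from here.
Ingrid starts before Omar ends → Omar and Ingrid overlap.
Marcus starts exactly when Omar ends (back-to-back, no overlap); Omar is clear from here.
Marcus starts exactly when Ingrid ends (back-to-back, no overlap); Ingrid is clear from here.
Rohan starts after Marcus ends.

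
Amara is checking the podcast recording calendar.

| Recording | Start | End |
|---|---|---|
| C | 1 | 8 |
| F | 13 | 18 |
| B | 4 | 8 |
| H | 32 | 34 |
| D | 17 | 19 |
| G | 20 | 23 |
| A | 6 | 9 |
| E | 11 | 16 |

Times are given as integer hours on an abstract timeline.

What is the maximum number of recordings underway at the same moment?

Sort all start/end points and keep a running count:
1 start C → 1
4 start B → 2
6 start A → 3
8 end B → 2
8 end C → 1
9 end A → 0
11 start E → 1
13 start F → 2
16 end E → 1
17 start D → 2
18 end F → 1
19 end D → 0
20 start G → 1
23 end G → 0
32 start H → 1
34 end H → 0
Peak is 3, at 6 (A, B, C).

3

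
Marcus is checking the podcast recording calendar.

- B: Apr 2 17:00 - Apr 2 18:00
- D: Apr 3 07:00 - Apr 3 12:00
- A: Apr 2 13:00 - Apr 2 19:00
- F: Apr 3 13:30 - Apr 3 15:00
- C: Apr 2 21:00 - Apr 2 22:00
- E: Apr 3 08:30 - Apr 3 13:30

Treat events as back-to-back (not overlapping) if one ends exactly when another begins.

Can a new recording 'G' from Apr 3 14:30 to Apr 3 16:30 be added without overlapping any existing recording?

No — it overlaps F

A: ends Apr 2 19:00 at or before G starts Apr 3 14:30 → clear.
B: ends Apr 2 18:00 at or before G starts Apr 3 14:30 → clear.
C: ends Apr 2 22:00 at or before G starts Apr 3 14:30 → clear.
D: ends Apr 3 12:00 at or before G starts Apr 3 14:30 → clear.
E: ends Apr 3 13:30 at or before G starts Apr 3 14:30 → clear.
F: starts Apr 3 13:30 before G ends Apr 3 16:30, and ends Apr 3 15:00 after G starts Apr 3 14:30 → overlap.
G overlaps F.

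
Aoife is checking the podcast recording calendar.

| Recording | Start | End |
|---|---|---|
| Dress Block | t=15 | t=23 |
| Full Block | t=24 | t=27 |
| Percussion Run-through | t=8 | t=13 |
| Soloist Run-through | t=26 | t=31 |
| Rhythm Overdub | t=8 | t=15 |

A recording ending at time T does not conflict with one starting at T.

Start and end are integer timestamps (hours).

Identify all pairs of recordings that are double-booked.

Full Block & Soloist Run-through, Percussion Run-through & Rhythm Overdub

Check each pair: they overlap iff neither finishes before the other starts.
Sorted by start: Percussion Run-through, Rhythm Overdub, Dress Block, Full Block, Soloist Run-through.
Rhythm Overdub starts before Percussion Run-through ends → Percussion Run-through and Rhythm Overdub overlap.
Dress Block starts after Percussion Run-through ends, so Percussion Run-through has no further overlaps.
Dress Block starts exactly when Rhythm Overdub ends (back-to-back, no overlap), so Rhythm Overdub has no further overlaps.
Full Block starts after Dress Block ends, so Dress Block has no further overlaps.
Soloist Run-through starts before Full Block ends → Full Block and Soloist Run-through overlap.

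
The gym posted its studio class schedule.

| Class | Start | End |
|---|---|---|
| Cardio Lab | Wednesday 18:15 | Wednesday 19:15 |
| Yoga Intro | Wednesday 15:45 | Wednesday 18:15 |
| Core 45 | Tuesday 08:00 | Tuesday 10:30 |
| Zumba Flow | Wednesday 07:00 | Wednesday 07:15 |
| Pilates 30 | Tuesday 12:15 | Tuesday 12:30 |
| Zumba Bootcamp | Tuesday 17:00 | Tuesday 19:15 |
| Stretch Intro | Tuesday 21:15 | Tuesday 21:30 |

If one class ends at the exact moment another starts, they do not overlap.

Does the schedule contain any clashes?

Sorted by start: Core 45, Pilates 30, Zumba Bootcamp, Stretch Intro, Zumba Flow, Yoga Intro, Cardio Lab.
Pilates 30 starts after Core 45 ends — done with Core 45.
Zumba Bootcamp starts after Pilates 30 ends — done with Pilates 30.
Stretch Intro starts after Zumba Bootcamp ends — done with Zumba Bootcamp.
Zumba Flow starts after Stretch Intro ends — done with Stretch Intro.
Yoga Intro starts after Zumba Flow ends — done with Zumba Flow.
Cardio Lab starts exactly when Yoga Intro ends (back-to-back, no overlap).
Every pair is clear; the schedule has no overlaps.

No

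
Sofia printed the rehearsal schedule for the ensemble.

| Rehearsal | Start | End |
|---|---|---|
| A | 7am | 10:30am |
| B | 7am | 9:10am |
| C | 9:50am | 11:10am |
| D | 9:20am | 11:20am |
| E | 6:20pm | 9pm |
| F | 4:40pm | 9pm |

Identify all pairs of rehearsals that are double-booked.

Sorted by start: A, B, D, C, F, E.
B starts before A ends → A and B overlap.
D starts before A ends → A and D overlap.
C starts before A ends → A and C overlap.
F starts after A ends — done with A.
D starts after B ends — done with B.
C starts before D ends → D and C overlap.
F starts after D ends — done with D.
F starts after C ends — done with C.
E starts before F ends → F and E overlap.

A & B, A & C, A & D, C & D, E & F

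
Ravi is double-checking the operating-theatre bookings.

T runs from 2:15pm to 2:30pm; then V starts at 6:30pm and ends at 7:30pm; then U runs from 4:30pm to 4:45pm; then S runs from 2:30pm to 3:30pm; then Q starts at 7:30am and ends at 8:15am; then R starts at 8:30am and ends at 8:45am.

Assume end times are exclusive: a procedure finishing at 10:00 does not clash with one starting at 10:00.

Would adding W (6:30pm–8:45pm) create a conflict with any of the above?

Yes — it overlaps V

Q: ends 8:15am at or before W starts 6:30pm → clear.
R: ends 8:45am at or before W starts 6:30pm → clear.
T: ends 2:30pm at or before W starts 6:30pm → clear.
S: ends 3:30pm at or before W starts 6:30pm → clear.
U: ends 4:45pm at or before W starts 6:30pm → clear.
V: starts 6:30pm before W ends 8:45pm, and ends 7:30pm after W starts 6:30pm → overlap.
W overlaps V.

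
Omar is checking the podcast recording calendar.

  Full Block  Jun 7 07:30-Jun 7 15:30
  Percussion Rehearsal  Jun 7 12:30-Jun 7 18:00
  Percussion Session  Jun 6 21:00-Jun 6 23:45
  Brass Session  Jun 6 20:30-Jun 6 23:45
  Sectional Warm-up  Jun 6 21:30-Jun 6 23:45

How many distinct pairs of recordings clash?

Sorted by start: Brass Session, Percussion Session, Sectional Warm-up, Full Block, Percussion Rehearsal.
Percussion Session starts before Brass Session ends → Brass Session and Percussion Session overlap.
Sectional Warm-up starts before Brass Session ends → Brass Session and Sectional Warm-up overlap.
Full Block starts after Brass Session ends, so Brass Session has no further overlaps.
Sectional Warm-up starts before Percussion Session ends → Percussion Session and Sectional Warm-up overlap.
Full Block starts after Percussion Session ends, so Percussion Session has no further overlaps.
Full Block starts after Sectional Warm-up ends, so Sectional Warm-up has no further overlaps.
Percussion Rehearsal starts before Full Block ends → Full Block and Percussion Rehearsal overlap.
Overlapping pairs: Brass Session & Percussion Session, Brass Session & Sectional Warm-up, Full Block & Percussion Rehearsal, Percussion Session & Sectional Warm-up — 4 in total.

4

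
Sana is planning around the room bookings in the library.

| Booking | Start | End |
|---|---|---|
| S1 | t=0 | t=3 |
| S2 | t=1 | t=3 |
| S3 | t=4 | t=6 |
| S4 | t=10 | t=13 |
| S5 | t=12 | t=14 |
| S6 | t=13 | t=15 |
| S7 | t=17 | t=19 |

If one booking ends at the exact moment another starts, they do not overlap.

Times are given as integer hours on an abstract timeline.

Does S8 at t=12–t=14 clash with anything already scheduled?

Yes — it overlaps S4, S5, S6

S1: ends t=3 at or before S8 starts t=12 → clear.
S2: ends t=3 at or before S8 starts t=12 → clear.
S3: ends t=6 at or before S8 starts t=12 → clear.
S4: starts t=10 before S8 ends t=14, and ends t=13 after S8 starts t=12 → overlap.
S5: starts t=12 before S8 ends t=14, and ends t=14 after S8 starts t=12 → overlap.
S6: starts t=13 before S8 ends t=14, and ends t=15 after S8 starts t=12 → overlap.
S7: starts t=17 at or after S8 ends t=14 → clear.
S8 overlaps S4, S5, S6.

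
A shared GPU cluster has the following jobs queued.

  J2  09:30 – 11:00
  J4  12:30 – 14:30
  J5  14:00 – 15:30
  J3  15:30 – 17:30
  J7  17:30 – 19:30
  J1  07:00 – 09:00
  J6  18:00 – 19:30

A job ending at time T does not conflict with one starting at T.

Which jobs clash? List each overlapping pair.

Two intervals overlap when each starts before the other ends.
Sorted by start: J1, J2, J4, J5, J3, J7, J6.
J2 starts after J1 ends — done with J1.
J4 starts after J2 ends — done with J2.
J5 starts before J4 ends → J4 and J5 overlap.
J3 starts after J4 ends — done with J4.
J3 starts exactly when J5 ends (back-to-back, no overlap) — done with J5.
J7 starts exactly when J3 ends (back-to-back, no overlap) — done with J3.
J6 starts before J7 ends → J7 and J6 overlap.

J4 & J5, J6 & J7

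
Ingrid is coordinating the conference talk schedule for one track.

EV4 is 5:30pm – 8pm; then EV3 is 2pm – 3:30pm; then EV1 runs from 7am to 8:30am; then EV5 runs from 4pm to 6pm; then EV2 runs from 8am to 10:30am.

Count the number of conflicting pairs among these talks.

Check each pair: they overlap iff neither finishes before the other starts.
Sorted by start: EV1, EV2, EV3, EV5, EV4.
EV2 starts before EV1 ends → EV1 and EV2 overlap.
EV3 starts after EV1 ends; EV1 is clear from here.
EV3 starts after EV2 ends; EV2 is clear from here.
EV5 starts after EV3 ends; EV3 is clear from here.
EV4 starts before EV5 ends → EV5 and EV4 overlap.
Overlapping pairs: EV1 & EV2, EV4 & EV5 — 2 in total.

2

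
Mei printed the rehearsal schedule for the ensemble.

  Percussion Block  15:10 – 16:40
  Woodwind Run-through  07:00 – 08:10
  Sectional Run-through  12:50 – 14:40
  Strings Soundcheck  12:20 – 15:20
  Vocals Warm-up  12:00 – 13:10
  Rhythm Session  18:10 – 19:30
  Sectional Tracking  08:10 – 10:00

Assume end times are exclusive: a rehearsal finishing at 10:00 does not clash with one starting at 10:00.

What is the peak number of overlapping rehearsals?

Walk through starts and ends in time order (an end at T is processed before a start at T):
07:00 start Woodwind Run-through → 1
08:10 end Woodwind Run-through → 0
08:10 start Sectional Tracking → 1
10:00 end Sectional Tracking → 0
12:00 start Vocals Warm-up → 1
12:20 start Strings Soundcheck → 2
12:50 start Sectional Run-through → 3
13:10 end Vocals Warm-up → 2
14:40 end Sectional Run-through → 1
15:10 start Percussion Block → 2
15:20 end Strings Soundcheck → 1
16:40 end Percussion Block → 0
18:10 start Rhythm Session → 1
19:30 end Rhythm Session → 0
Peak is 3, at 12:50 (Sectional Run-through, Strings Soundcheck, Vocals Warm-up).

3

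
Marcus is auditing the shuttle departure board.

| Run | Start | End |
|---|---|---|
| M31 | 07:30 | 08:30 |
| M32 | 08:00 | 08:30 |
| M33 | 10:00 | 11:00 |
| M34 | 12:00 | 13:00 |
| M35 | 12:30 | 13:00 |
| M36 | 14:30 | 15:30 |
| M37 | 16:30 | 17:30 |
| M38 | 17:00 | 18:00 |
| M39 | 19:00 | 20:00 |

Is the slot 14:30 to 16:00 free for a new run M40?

No — it overlaps M36

M31: ends 08:30 at or before M40 starts 14:30 → clear.
M32: ends 08:30 at or before M40 starts 14:30 → clear.
M33: ends 11:00 at or before M40 starts 14:30 → clear.
M34: ends 13:00 at or before M40 starts 14:30 → clear.
M35: ends 13:00 at or before M40 starts 14:30 → clear.
M36: starts 14:30 before M40 ends 16:00, and ends 15:30 after M40 starts 14:30 → overlap.
M37: starts 16:30 at or after M40 ends 16:00 → clear.
M38: starts 17:00 at or after M40 ends 16:00 → clear.
M39: starts 19:00 at or after M40 ends 16:00 → clear.
M40 overlaps M36.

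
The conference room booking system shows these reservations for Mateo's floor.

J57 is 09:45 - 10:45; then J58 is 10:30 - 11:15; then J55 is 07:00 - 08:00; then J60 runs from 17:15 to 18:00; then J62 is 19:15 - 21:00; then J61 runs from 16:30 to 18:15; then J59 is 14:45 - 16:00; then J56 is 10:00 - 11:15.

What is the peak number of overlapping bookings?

3

Sort all start/end points and keep a running count:
07:00 start J55 → 1
08:00 end J55 → 0
09:45 start J57 → 1
10:00 start J56 → 2
10:30 start J58 → 3
10:45 end J57 → 2
11:15 end J56 → 1
11:15 end J58 → 0
14:45 start J59 → 1
16:00 end J59 → 0
16:30 start J61 → 1
17:15 start J60 → 2
18:00 end J60 → 1
18:15 end J61 → 0
19:15 start J62 → 1
21:00 end J62 → 0
Peak is 3, at 10:30 (J56, J57, J58).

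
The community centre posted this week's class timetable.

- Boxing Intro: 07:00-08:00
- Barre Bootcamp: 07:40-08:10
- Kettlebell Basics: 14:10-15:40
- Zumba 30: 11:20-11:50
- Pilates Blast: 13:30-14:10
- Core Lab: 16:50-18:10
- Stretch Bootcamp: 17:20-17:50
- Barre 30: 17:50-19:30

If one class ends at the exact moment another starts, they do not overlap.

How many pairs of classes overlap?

3

Sorted by start: Boxing Intro, Barre Bootcamp, Zumba 30, Pilates Blast, Kettlebell Basics, Core Lab, Stretch Bootcamp, Barre 30.
Barre Bootcamp starts before Boxing Intro ends → Boxing Intro and Barre Bootcamp overlap.
Zumba 30 starts after Boxing Intro ends — done with Boxing Intro.
Zumba 30 starts after Barre Bootcamp ends — done with Barre Bootcamp.
Pilates Blast starts after Zumba 30 ends — done with Zumba 30.
Kettlebell Basics starts exactly when Pilates Blast ends (back-to-back, no overlap) — done with Pilates Blast.
Core Lab starts after Kettlebell Basics ends — done with Kettlebell Basics.
Stretch Bootcamp starts before Core Lab ends → Core Lab and Stretch Bootcamp overlap.
Barre 30 starts before Core Lab ends → Core Lab and Barre 30 overlap.
Barre 30 starts exactly when Stretch Bootcamp ends (back-to-back, no overlap).
Overlapping pairs: Barre 30 & Core Lab, Barre Bootcamp & Boxing Intro, Core Lab & Stretch Bootcamp — 3 in total.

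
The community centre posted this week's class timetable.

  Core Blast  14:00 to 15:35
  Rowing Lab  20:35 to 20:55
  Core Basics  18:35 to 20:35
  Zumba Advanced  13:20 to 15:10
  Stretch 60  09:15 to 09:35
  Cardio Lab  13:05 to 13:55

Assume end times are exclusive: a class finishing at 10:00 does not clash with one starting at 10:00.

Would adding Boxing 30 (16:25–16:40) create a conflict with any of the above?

No — it doesn't clash with anything

Stretch 60: ends 09:35 at or before Boxing 30 starts 16:25 → clear.
Cardio Lab: ends 13:55 at or before Boxing 30 starts 16:25 → clear.
Zumba Advanced: ends 15:10 at or before Boxing 30 starts 16:25 → clear.
Core Blast: ends 15:35 at or before Boxing 30 starts 16:25 → clear.
Core Basics: starts 18:35 at or after Boxing 30 ends 16:40 → clear.
Rowing Lab: starts 20:35 at or after Boxing 30 ends 16:40 → clear.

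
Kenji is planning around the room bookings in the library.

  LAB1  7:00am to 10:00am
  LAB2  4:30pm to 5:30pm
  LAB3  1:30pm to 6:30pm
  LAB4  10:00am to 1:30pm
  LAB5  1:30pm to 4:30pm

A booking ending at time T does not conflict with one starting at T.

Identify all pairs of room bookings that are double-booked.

Sorted by start: LAB1, LAB4, LAB3, LAB5, LAB2.
LAB4 starts exactly when LAB1 ends (back-to-back, no overlap) — done with LAB1.
LAB3 starts exactly when LAB4 ends (back-to-back, no overlap) — done with LAB4.
LAB5 starts before LAB3 ends → LAB3 and LAB5 overlap.
LAB2 starts before LAB3 ends → LAB3 and LAB2 overlap.
LAB2 starts exactly when LAB5 ends (back-to-back, no overlap).

LAB2 & LAB3, LAB3 & LAB5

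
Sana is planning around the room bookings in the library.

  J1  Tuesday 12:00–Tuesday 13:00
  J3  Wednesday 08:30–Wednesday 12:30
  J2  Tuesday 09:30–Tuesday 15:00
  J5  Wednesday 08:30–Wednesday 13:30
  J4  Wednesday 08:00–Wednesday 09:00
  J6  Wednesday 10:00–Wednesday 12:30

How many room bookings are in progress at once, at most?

Sweep the timeline, counting +1 at each start and −1 at each end (ends before starts at a tie):
Tuesday 09:30 start J2 → 1
Tuesday 12:00 start J1 → 2
Tuesday 13:00 end J1 → 1
Tuesday 15:00 end J2 → 0
Wednesday 08:00 start J4 → 1
Wednesday 08:30 start J3 → 2
Wednesday 08:30 start J5 → 3
Wednesday 09:00 end J4 → 2
Wednesday 10:00 start J6 → 3
Wednesday 12:30 end J3 → 2
Wednesday 12:30 end J6 → 1
Wednesday 13:30 end J5 → 0
Peak is 3, at Wednesday 08:30 (J3, J4, J5).

3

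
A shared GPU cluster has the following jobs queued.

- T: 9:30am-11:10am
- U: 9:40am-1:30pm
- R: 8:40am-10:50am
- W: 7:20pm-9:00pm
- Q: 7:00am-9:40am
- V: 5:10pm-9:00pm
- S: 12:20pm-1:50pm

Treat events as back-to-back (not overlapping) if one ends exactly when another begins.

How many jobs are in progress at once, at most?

3

Walk through starts and ends in time order (an end at T is processed before a start at T):
7:00am start Q → 1
8:40am start R → 2
9:30am start T → 3
9:40am end Q → 2
9:40am start U → 3
10:50am end R → 2
11:10am end T → 1
12:20pm start S → 2
1:30pm end U → 1
1:50pm end S → 0
5:10pm start V → 1
7:20pm start W → 2
9:00pm end V → 1
9:00pm end W → 0
Peak is 3, at 9:30am (Q, R, T).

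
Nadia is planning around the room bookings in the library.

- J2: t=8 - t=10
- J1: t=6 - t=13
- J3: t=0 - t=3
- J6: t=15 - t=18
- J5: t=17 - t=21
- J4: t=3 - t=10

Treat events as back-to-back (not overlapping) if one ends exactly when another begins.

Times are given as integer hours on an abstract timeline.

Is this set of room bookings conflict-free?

No

Check each pair: they overlap iff neither finishes before the other starts.
Sorted by start: J3, J4, J1, J2, J6, J5.
J4 starts exactly when J3 ends (back-to-back, no overlap) — done with J3.
J1 starts before J4 ends → J4 and J1 overlap.
That's a conflict, so the schedule is not conflict-free.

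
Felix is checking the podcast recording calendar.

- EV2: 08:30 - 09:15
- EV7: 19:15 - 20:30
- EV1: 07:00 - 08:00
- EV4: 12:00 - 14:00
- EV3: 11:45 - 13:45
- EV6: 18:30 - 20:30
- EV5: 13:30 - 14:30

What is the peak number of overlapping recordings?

3

Walk through starts and ends in time order (an end at T is processed before a start at T):
07:00 start EV1 → 1
08:00 end EV1 → 0
08:30 start EV2 → 1
09:15 end EV2 → 0
11:45 start EV3 → 1
12:00 start EV4 → 2
13:30 start EV5 → 3
13:45 end EV3 → 2
14:00 end EV4 → 1
14:30 end EV5 → 0
18:30 start EV6 → 1
19:15 start EV7 → 2
20:30 end EV6 → 1
20:30 end EV7 → 0
Peak is 3, at 13:30 (EV3, EV4, EV5).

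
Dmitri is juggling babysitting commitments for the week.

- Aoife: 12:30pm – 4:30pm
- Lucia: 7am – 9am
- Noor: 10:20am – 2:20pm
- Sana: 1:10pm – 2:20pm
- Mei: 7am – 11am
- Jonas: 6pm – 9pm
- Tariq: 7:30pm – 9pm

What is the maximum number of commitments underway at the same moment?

3

Walk through starts and ends in time order (an end at T is processed before a start at T):
7am start Lucia → 1
7am start Mei → 2
9am end Lucia → 1
10:20am start Noor → 2
11am end Mei → 1
12:30pm start Aoife → 2
1:10pm start Sana → 3
2:20pm end Noor → 2
2:20pm end Sana → 1
4:30pm end Aoife → 0
6pm start Jonas → 1
7:30pm start Tariq → 2
9pm end Jonas → 1
9pm end Tariq → 0
Peak is 3, at 1:10pm (Aoife, Noor, Sana).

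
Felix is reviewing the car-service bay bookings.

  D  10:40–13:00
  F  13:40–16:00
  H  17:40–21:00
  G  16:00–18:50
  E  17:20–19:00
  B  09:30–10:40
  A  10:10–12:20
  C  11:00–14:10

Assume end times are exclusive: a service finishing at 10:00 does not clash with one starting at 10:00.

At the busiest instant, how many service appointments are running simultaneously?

Sweep the timeline, counting +1 at each start and −1 at each end (ends before starts at a tie):
09:30 start B → 1
10:10 start A → 2
10:40 end B → 1
10:40 start D → 2
11:00 start C → 3
12:20 end A → 2
13:00 end D → 1
13:40 start F → 2
14:10 end C → 1
16:00 end F → 0
16:00 start G → 1
17:20 start E → 2
17:40 start H → 3
18:50 end G → 2
19:00 end E → 1
21:00 end H → 0
Peak is 3, at 11:00 (A, C, D).

3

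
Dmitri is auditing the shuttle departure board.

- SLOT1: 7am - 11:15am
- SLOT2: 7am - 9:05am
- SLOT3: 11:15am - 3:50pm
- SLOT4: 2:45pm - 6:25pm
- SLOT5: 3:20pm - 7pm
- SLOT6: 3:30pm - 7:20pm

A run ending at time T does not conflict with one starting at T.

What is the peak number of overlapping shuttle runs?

4

Sweep the timeline, counting +1 at each start and −1 at each end (ends before starts at a tie):
7am start SLOT1 → 1
7am start SLOT2 → 2
9:05am end SLOT2 → 1
11:15am end SLOT1 → 0
11:15am start SLOT3 → 1
2:45pm start SLOT4 → 2
3:20pm start SLOT5 → 3
3:30pm start SLOT6 → 4
3:50pm end SLOT3 → 3
6:25pm end SLOT4 → 2
7pm end SLOT5 → 1
7:20pm end SLOT6 → 0
Peak is 4, at 3:30pm (SLOT3, SLOT4, SLOT5, SLOT6).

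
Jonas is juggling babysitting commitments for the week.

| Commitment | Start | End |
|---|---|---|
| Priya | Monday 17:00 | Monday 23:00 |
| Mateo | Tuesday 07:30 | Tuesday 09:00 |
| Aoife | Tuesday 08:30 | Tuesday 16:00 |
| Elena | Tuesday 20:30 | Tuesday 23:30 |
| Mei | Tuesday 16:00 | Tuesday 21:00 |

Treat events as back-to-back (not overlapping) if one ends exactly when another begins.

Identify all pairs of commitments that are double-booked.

Aoife & Mateo, Elena & Mei

Two intervals overlap when each starts before the other ends.
Sorted by start: Priya, Mateo, Aoife, Mei, Elena.
Mateo starts after Priya ends, so Priya has no further overlaps.
Aoife starts before Mateo ends → Mateo and Aoife overlap.
Mei starts after Mateo ends, so Mateo has no further overlaps.
Mei starts exactly when Aoife ends (back-to-back, no overlap), so Aoife has no further overlaps.
Elena starts before Mei ends → Mei and Elena overlap.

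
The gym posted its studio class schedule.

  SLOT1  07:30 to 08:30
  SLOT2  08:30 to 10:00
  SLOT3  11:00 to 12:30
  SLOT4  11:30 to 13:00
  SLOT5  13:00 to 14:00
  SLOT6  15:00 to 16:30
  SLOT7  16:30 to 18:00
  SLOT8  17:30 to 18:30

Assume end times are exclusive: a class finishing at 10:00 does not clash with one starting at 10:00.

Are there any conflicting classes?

Yes

Sorted by start: SLOT1, SLOT2, SLOT3, SLOT4, SLOT5, SLOT6, SLOT7, SLOT8.
SLOT2 starts exactly when SLOT1 ends (back-to-back, no overlap), so SLOT1 has no further overlaps.
SLOT3 starts after SLOT2 ends, so SLOT2 has no further overlaps.
SLOT4 starts before SLOT3 ends → SLOT3 and SLOT4 overlap.
That's a conflict, so the schedule is not conflict-free.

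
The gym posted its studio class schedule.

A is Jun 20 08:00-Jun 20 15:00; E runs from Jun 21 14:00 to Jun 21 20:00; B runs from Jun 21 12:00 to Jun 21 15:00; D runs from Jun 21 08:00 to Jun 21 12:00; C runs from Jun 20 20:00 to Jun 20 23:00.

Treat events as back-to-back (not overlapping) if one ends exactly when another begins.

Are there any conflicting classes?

Yes

Check each pair: they overlap iff neither finishes before the other starts.
Sorted by start: A, C, D, B, E.
C starts after A ends; A is clear from here.
D starts after C ends; C is clear from here.
B starts exactly when D ends (back-to-back, no overlap); D is clear from here.
E starts before B ends → B and E overlap.
That's a conflict, so the schedule is not conflict-free.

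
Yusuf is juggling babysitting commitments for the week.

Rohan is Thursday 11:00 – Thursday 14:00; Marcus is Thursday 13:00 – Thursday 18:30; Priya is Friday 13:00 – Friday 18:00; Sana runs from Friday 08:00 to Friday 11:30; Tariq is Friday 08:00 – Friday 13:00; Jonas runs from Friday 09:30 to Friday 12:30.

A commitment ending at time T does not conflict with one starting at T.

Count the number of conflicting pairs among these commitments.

Sorted by start: Rohan, Marcus, Sana, Tariq, Jonas, Priya.
Marcus starts before Rohan ends → Rohan and Marcus overlap.
Sana starts after Rohan ends, so nothing later overlaps Rohan either.
Sana starts after Marcus ends, so nothing later overlaps Marcus either.
Tariq starts before Sana ends → Sana and Tariq overlap.
Jonas starts before Sana ends → Sana and Jonas overlap.
Priya starts after Sana ends.
Jonas starts before Tariq ends → Tariq and Jonas overlap.
Priya starts exactly when Tariq ends (back-to-back, no overlap).
Priya starts after Jonas ends.
Overlapping pairs: Jonas & Sana, Jonas & Tariq, Marcus & Rohan, Sana & Tariq — 4 in total.

4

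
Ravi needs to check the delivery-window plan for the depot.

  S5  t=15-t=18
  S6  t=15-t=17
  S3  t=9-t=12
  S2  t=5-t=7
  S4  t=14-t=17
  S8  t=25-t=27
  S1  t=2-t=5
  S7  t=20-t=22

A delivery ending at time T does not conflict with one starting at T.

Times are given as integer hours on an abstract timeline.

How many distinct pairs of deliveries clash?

3

Sorted by start: S1, S2, S3, S4, S5, S6, S7, S8.
S2 starts exactly when S1 ends (back-to-back, no overlap), so S1 has no further overlaps.
S3 starts after S2 ends, so S2 has no further overlaps.
S4 starts after S3 ends, so S3 has no further overlaps.
S5 starts before S4 ends → S4 and S5 overlap.
S6 starts before S4 ends → S4 and S6 overlap.
S7 starts after S4 ends, so S4 has no further overlaps.
S6 starts before S5 ends → S5 and S6 overlap.
S7 starts after S5 ends, so S5 has no further overlaps.
S7 starts after S6 ends, so S6 has no further overlaps.
S8 starts after S7 ends.
Overlapping pairs: S4 & S5, S4 & S6, S5 & S6 — 3 in total.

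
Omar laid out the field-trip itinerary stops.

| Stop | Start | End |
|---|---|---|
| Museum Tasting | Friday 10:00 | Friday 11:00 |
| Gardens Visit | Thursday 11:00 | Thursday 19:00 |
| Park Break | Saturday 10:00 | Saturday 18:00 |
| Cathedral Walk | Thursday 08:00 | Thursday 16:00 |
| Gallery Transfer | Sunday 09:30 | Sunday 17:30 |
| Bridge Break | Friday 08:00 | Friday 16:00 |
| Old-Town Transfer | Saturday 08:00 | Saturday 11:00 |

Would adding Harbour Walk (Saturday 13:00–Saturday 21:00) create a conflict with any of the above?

Yes — it overlaps Park Break

Cathedral Walk: ends Thursday 16:00 at or before Harbour Walk starts Saturday 13:00 → clear.
Gardens Visit: ends Thursday 19:00 at or before Harbour Walk starts Saturday 13:00 → clear.
Bridge Break: ends Friday 16:00 at or before Harbour Walk starts Saturday 13:00 → clear.
Museum Tasting: ends Friday 11:00 at or before Harbour Walk starts Saturday 13:00 → clear.
Old-Town Transfer: ends Saturday 11:00 at or before Harbour Walk starts Saturday 13:00 → clear.
Park Break: starts Saturday 10:00 before Harbour Walk ends Saturday 21:00, and ends Saturday 18:00 after Harbour Walk starts Saturday 13:00 → overlap.
Gallery Transfer: starts Sunday 09:30 at or after Harbour Walk ends Saturday 21:00 → clear.
Harbour Walk overlaps Park Break.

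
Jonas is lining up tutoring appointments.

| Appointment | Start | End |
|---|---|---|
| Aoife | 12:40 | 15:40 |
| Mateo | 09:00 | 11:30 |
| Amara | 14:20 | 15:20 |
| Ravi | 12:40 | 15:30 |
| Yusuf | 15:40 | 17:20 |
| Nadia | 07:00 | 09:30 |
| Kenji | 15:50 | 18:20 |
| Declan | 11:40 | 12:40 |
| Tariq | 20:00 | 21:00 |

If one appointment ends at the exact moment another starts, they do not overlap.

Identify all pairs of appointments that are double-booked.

Sorted by start: Nadia, Mateo, Declan, Aoife, Ravi, Amara, Yusuf, Kenji, Tariq.
Mateo starts before Nadia ends → Nadia and Mateo overlap.
Declan starts after Nadia ends, so Nadia has no further overlaps.
Declan starts after Mateo ends, so Mateo has no further overlaps.
Aoife starts exactly when Declan ends (back-to-back, no overlap), so Declan has no further overlaps.
Ravi starts before Aoife ends → Aoife and Ravi overlap.
Amara starts before Aoife ends → Aoife and Amara overlap.
Yusuf starts exactly when Aoife ends (back-to-back, no overlap), so Aoife has no further overlaps.
Amara starts before Ravi ends → Ravi and Amara overlap.
Yusuf starts after Ravi ends, so Ravi has no further overlaps.
Yusuf starts after Amara ends, so Amara has no further overlaps.
Kenji starts before Yusuf ends → Yusuf and Kenji overlap.
Tariq starts after Yusuf ends.
Tariq starts after Kenji ends.

Amara & Aoife, Amara & Ravi, Aoife & Ravi, Kenji & Yusuf, Mateo & Nadia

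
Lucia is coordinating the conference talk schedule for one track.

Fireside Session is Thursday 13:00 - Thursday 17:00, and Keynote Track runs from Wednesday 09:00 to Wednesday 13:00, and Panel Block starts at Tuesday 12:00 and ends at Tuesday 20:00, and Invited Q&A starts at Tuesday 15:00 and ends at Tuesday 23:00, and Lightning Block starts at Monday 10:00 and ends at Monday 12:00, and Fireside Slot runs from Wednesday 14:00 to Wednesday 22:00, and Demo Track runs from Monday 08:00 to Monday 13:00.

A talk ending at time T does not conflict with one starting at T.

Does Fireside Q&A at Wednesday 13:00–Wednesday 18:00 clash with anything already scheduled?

Demo Track: ends Monday 13:00 at or before Fireside Q&A starts Wednesday 13:00 → clear.
Lightning Block: ends Monday 12:00 at or before Fireside Q&A starts Wednesday 13:00 → clear.
Panel Block: ends Tuesday 20:00 at or before Fireside Q&A starts Wednesday 13:00 → clear.
Invited Q&A: ends Tuesday 23:00 at or before Fireside Q&A starts Wednesday 13:00 → clear.
Keynote Track: ends Wednesday 13:00 at or before Fireside Q&A starts Wednesday 13:00 → clear.
Fireside Slot: starts Wednesday 14:00 before Fireside Q&A ends Wednesday 18:00, and ends Wednesday 22:00 after Fireside Q&A starts Wednesday 13:00 → overlap.
Fireside Session: starts Thursday 13:00 at or after Fireside Q&A ends Wednesday 18:00 → clear.
Fireside Q&A overlaps Fireside Slot.

Yes — it overlaps Fireside Slot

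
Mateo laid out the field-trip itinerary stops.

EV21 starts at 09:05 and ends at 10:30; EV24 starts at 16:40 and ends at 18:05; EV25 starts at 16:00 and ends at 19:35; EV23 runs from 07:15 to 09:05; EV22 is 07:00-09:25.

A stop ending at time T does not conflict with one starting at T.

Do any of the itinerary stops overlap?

Yes

Check each pair: they overlap iff neither finishes before the other starts.
Sorted by start: EV22, EV23, EV21, EV25, EV24.
EV23 starts before EV22 ends → EV22 and EV23 overlap.
That's a conflict, so the schedule is not conflict-free.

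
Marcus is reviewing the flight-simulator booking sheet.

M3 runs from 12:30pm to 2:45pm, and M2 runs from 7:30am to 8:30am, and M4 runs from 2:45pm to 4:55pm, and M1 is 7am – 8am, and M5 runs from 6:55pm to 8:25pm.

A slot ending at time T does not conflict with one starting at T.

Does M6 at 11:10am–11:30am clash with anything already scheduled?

No — it doesn't clash with anything

M1: ends 8am at or before M6 starts 11:10am → clear.
M2: ends 8:30am at or before M6 starts 11:10am → clear.
M3: starts 12:30pm at or after M6 ends 11:30am → clear.
M4: starts 2:45pm at or after M6 ends 11:30am → clear.
M5: starts 6:55pm at or after M6 ends 11:30am → clear.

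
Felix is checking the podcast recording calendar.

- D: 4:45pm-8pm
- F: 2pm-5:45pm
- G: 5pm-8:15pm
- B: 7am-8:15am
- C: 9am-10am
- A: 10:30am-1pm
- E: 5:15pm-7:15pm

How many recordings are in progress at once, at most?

4

Sort all start/end points and keep a running count:
7am start B → 1
8:15am end B → 0
9am start C → 1
10am end C → 0
10:30am start A → 1
1pm end A → 0
2pm start F → 1
4:45pm start D → 2
5pm start G → 3
5:15pm start E → 4
5:45pm end F → 3
7:15pm end E → 2
8pm end D → 1
8:15pm end G → 0
Peak is 4, at 5:15pm (D, E, F, G).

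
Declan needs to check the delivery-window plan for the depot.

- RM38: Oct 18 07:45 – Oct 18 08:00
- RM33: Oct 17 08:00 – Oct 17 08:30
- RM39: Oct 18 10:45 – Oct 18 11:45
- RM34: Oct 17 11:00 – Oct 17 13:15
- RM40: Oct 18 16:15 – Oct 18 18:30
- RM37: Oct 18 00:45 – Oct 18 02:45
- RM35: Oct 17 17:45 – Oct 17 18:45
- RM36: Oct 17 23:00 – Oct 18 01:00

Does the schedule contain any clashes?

Yes

Check each pair: they overlap iff neither finishes before the other starts.
Sorted by start: RM33, RM34, RM35, RM36, RM37, RM38, RM39, RM40.
RM34 starts after RM33 ends; RM33 is clear from here.
RM35 starts after RM34 ends; RM34 is clear from here.
RM36 starts after RM35 ends; RM35 is clear from here.
RM37 starts before RM36 ends → RM36 and RM37 overlap.
That's a conflict, so the schedule is not conflict-free.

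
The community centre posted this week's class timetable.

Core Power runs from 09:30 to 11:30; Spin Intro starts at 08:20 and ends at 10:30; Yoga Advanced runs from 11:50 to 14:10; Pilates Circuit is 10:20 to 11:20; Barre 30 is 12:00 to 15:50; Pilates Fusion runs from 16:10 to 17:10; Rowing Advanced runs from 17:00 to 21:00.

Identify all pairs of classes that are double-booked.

Barre 30 & Yoga Advanced, Core Power & Pilates Circuit, Core Power & Spin Intro, Pilates Circuit & Spin Intro, Pilates Fusion & Rowing Advanced

Sorted by start: Spin Intro, Core Power, Pilates Circuit, Yoga Advanced, Barre 30, Pilates Fusion, Rowing Advanced.
Core Power starts before Spin Intro ends → Spin Intro and Core Power overlap.
Pilates Circuit starts before Spin Intro ends → Spin Intro and Pilates Circuit overlap.
Yoga Advanced starts after Spin Intro ends — done with Spin Intro.
Pilates Circuit starts before Core Power ends → Core Power and Pilates Circuit overlap.
Yoga Advanced starts after Core Power ends — done with Core Power.
Yoga Advanced starts after Pilates Circuit ends — done with Pilates Circuit.
Barre 30 starts before Yoga Advanced ends → Yoga Advanced and Barre 30 overlap.
Pilates Fusion starts after Yoga Advanced ends — done with Yoga Advanced.
Pilates Fusion starts after Barre 30 ends — done with Barre 30.
Rowing Advanced starts before Pilates Fusion ends → Pilates Fusion and Rowing Advanced overlap.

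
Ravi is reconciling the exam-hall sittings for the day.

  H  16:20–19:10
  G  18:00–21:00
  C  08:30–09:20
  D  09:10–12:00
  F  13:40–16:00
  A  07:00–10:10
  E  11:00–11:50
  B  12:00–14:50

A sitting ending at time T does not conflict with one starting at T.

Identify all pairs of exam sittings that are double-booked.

Two intervals overlap when each starts before the other ends.
Sorted by start: A, C, D, E, B, F, H, G.
C starts before A ends → A and C overlap.
D starts before A ends → A and D overlap.
E starts after A ends — done with A.
D starts before C ends → C and D overlap.
E starts after C ends — done with C.
E starts before D ends → D and E overlap.
B starts exactly when D ends (back-to-back, no overlap) — done with D.
B starts after E ends — done with E.
F starts before B ends → B and F overlap.
H starts after B ends — done with B.
H starts after F ends — done with F.
G starts before H ends → H and G overlap.

A & C, A & D, B & F, C & D, D & E, G & H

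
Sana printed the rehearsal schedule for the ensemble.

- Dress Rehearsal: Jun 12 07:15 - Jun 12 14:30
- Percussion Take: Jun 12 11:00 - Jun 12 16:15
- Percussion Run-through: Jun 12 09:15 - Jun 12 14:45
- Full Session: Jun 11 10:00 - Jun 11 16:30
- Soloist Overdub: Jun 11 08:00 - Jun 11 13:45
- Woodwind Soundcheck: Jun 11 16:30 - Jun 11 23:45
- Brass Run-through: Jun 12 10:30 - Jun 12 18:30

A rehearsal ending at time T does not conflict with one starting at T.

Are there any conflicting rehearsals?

Yes

Sorted by start: Soloist Overdub, Full Session, Woodwind Soundcheck, Dress Rehearsal, Percussion Run-through, Brass Run-through, Percussion Take.
Full Session starts before Soloist Overdub ends → Soloist Overdub and Full Session overlap.
That's a conflict, so the schedule is not conflict-free.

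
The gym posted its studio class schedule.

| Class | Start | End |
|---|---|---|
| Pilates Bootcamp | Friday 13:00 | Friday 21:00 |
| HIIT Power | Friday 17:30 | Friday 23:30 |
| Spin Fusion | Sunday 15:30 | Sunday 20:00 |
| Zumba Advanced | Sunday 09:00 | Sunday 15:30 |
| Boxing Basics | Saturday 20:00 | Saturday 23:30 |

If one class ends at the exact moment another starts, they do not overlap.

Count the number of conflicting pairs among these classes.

Two intervals overlap when each starts before the other ends.
Sorted by start: Pilates Bootcamp, HIIT Power, Boxing Basics, Zumba Advanced, Spin Fusion.
HIIT Power starts before Pilates Bootcamp ends → Pilates Bootcamp and HIIT Power overlap.
Boxing Basics starts after Pilates Bootcamp ends, so Pilates Bootcamp has no further overlaps.
Boxing Basics starts after HIIT Power ends, so HIIT Power has no further overlaps.
Zumba Advanced starts after Boxing Basics ends, so Boxing Basics has no further overlaps.
Spin Fusion starts exactly when Zumba Advanced ends (back-to-back, no overlap).
Overlapping pairs: HIIT Power & Pilates Bootcamp — 1 in total.

1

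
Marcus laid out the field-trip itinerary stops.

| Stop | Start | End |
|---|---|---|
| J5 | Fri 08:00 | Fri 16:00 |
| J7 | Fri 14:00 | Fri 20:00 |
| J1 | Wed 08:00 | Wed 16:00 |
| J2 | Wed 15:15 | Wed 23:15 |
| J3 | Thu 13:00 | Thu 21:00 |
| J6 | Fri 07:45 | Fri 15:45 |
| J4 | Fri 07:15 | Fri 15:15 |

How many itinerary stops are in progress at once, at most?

4

Walk through starts and ends in time order (an end at T is processed before a start at T):
Wed 08:00 start J1 → 1
Wed 15:15 start J2 → 2
Wed 16:00 end J1 → 1
Wed 23:15 end J2 → 0
Thu 13:00 start J3 → 1
Thu 21:00 end J3 → 0
Fri 07:15 start J4 → 1
Fri 07:45 start J6 → 2
Fri 08:00 start J5 → 3
Fri 14:00 start J7 → 4
Fri 15:15 end J4 → 3
Fri 15:45 end J6 → 2
Fri 16:00 end J5 → 1
Fri 20:00 end J7 → 0
Peak is 4, at Fri 14:00 (J4, J5, J6, J7).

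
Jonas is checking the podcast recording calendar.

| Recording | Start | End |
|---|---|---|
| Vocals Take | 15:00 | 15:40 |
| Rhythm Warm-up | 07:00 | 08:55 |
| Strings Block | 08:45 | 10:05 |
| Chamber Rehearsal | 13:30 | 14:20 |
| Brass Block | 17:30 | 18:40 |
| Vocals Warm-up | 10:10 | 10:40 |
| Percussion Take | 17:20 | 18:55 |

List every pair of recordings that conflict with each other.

Two intervals overlap when each starts before the other ends.
Sorted by start: Rhythm Warm-up, Strings Block, Vocals Warm-up, Chamber Rehearsal, Vocals Take, Percussion Take, Brass Block.
Strings Block starts before Rhythm Warm-up ends → Rhythm Warm-up and Strings Block overlap.
Vocals Warm-up starts after Rhythm Warm-up ends; Rhythm Warm-up is clear from here.
Vocals Warm-up starts after Strings Block ends; Strings Block is clear from here.
Chamber Rehearsal starts after Vocals Warm-up ends; Vocals Warm-up is clear from here.
Vocals Take starts after Chamber Rehearsal ends; Chamber Rehearsal is clear from here.
Percussion Take starts after Vocals Take ends; Vocals Take is clear from here.
Brass Block starts before Percussion Take ends → Percussion Take and Brass Block overlap.

Brass Block & Percussion Take, Rhythm Warm-up & Strings Block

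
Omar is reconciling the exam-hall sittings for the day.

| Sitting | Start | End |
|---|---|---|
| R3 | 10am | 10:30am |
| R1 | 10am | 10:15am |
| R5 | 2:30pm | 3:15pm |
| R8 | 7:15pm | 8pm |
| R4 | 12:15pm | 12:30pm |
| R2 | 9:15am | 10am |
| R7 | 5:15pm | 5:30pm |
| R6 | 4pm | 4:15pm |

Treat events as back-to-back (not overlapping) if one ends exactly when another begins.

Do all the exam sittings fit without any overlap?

No

Sorted by start: R2, R1, R3, R4, R5, R6, R7, R8.
R1 starts exactly when R2 ends (back-to-back, no overlap), so nothing later overlaps R2 either.
R3 starts before R1 ends → R1 and R3 overlap.
That's a conflict, so the schedule is not conflict-free.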